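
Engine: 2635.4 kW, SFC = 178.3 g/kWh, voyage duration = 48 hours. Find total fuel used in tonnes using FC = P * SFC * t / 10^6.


Formula: FC (tonnes) = P * SFC * t / 1,000,000
Step 1 — P * SFC * t = 2635.4 * 178.3 * 48 = 22554807.36 g
Step 2 — FC (tonnes) = 22554807.36 / 1,000,000 ≈ 22.555 tonnes (5 s.f.)

22.555 tonnes


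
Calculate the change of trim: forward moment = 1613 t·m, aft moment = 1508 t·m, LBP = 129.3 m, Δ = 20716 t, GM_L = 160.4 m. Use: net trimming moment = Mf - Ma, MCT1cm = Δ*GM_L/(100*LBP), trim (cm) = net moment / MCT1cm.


Formula: net trimming moment = Mf - Ma; MCT1cm = Δ*GM_L/(100*LBP); trim = net moment / MCT1cm
Step 1 — net trimming moment = 1613 - 1508 = 105 t·m
Step 2 — MCT1cm = 20716 * 160.4 / (100 * 129.3) = 256.9873 t·m/cm
Step 3 — trim = 105 / 256.9873 ≈ 0.40858 cm (5 s.f.)

0.40858 cm


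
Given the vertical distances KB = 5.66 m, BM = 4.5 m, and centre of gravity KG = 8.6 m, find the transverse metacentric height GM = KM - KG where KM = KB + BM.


Formula: GM = KB + BM - KG
Step 1 — KM = KB + BM = 5.66 + 4.5 = 10.16 m
Step 2 — GM = KM - KG = 10.16 - 8.6 = 1.56 m

1.56 m


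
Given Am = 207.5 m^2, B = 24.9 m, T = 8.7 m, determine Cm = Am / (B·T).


Formula: Cm = Am / (B * T)
Step 1 — B * T = 24.9 * 8.7 = 216.63 m^2
Step 2 — Cm = 207.5 / 216.63 ≈ 0.95785 (5 s.f.)

0.95785


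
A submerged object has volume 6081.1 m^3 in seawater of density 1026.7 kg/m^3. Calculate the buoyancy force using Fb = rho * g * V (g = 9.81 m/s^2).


Formula: Fb = rho * g * V
Substituting: Fb = 1026.7 * 9.81 * 6081.1
Intermediate: 1026.7 * 9.81 = 10071.927
Result: Fb = 10071.927 * 6081.1 ≈ 61248000 N (5 s.f.)

61248000 N


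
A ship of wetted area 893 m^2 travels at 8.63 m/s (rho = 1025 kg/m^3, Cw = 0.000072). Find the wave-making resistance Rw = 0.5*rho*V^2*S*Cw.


Formula: Rw = 0.5 * rho * V^2 * S * Cw
Step 1 — V^2 = 8.63^2 = 74.4769
Step 2 — 0.5 * rho * V^2 = 0.5 * 1025 * 74.4769 = 38169.41125
Step 3 — Rw = 38169.41125 * 893 * 0.000072 ≈ 2454.1 N (5 s.f.)

2454.1 N


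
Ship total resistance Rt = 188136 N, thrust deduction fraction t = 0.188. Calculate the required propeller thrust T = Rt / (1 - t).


Formula: T = Rt / (1 - t)
Step 1 — (1 - t) = 1 - 0.188 = 0.812
Step 2 — T = 188136 / 0.812 ≈ 231690 N (5 s.f.)

231690 N


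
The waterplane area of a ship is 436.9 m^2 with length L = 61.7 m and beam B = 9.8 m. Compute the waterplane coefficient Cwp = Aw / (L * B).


Formula: Cwp = Aw / (L * B)
Step 1 — L * B = 61.7 * 9.8 = 604.66 m^2
Step 2 — Cwp = 436.9 / 604.66 ≈ 0.72255 (5 s.f.)

0.72255


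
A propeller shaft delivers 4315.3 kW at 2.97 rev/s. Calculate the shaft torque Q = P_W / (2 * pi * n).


Formula: Q = P_W / (2 * pi * n)
Step 1 — P_W = 4315.3 kW * 1000 = 4315300.0 W
Step 2 — 2 * pi * n = 2 * pi * 2.97 = 18.66106
Step 3 — Q = 4315300.0 / 18.66106 ≈ 231250 N·m (5 s.f.)

231250 N·m


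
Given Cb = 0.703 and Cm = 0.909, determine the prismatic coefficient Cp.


Formula: Cp = Cb / Cm
Substituting: Cp = 0.703 / 0.909
Result: Cp ≈ 0.77338 (5 s.f.)

0.77338


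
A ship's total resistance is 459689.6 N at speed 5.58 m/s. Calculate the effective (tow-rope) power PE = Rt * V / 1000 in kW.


Formula: PE = Rt * V / 1000 (kW)
Step 1 — PE (W) = 459689.6 * 5.58 = 2565067.968 W
Step 2 — PE (kW) = 2565067.968 / 1000 ≈ 2565.1 kW (5 s.f.)

2565.1 kW


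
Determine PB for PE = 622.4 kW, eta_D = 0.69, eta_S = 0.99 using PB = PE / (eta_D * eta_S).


Formula: PB = PE / (eta_D * eta_S)
Step 1 — combined efficiency = eta_D * eta_S = 0.69 * 0.99 = 0.6831
Step 2 — PB = 622.4 / 0.6831 ≈ 911.14 kW (5 s.f.)

911.14 kW


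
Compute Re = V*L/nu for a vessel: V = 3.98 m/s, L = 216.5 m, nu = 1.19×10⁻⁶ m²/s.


Formula: Re = V * L / nu
Step 1 — V * L = 3.98 * 216.5 = 861.67 m^2/s
Step 2 — Re = 861.67 / 1.19e-6 = 7.24e+08

7.24e+08


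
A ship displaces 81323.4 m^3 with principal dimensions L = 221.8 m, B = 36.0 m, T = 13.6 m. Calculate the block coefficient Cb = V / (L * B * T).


Formula: Cb = V / (L * B * T)
Step 1 — L * B * T = 221.8 * 36.0 * 13.6 = 108593.28 m^3
Step 2 — Cb = 81323.4 / 108593.28 ≈ 0.74888 (5 s.f.)

0.74888


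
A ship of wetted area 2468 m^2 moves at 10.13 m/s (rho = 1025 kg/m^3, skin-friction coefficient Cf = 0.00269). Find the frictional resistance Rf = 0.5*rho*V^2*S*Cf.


Formula: Rf = 0.5 * rho * V^2 * S * Cf
Step 1 — V^2 = 10.13^2 = 102.6169
Step 2 — 0.5 * rho * V^2 = 0.5 * 1025 * 102.6169 = 52591.16125
Step 3 — Rf = 52591.16125 * 2468 * 0.00269 ≈ 349150 N (5 s.f.)

349150 N


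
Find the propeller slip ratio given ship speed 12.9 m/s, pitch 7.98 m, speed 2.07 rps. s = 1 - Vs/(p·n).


Formula: s = 1 - Vs / (p * n)
Step 1 — p * n = 7.98 * 2.07 = 16.5186
Step 2 — Vs / (p*n) = 12.9 / 16.5186 = 0.780938 (6 d.p.)
Step 3 — s = 1 - 0.780938 = 0.219062

0.219062


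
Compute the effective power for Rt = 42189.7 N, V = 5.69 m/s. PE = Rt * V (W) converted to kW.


Formula: PE = Rt * V / 1000 (kW)
Step 1 — PE (W) = 42189.7 * 5.69 = 240059.393 W
Step 2 — PE (kW) = 240059.393 / 1000 ≈ 240.06 kW (5 s.f.)

240.06 kW


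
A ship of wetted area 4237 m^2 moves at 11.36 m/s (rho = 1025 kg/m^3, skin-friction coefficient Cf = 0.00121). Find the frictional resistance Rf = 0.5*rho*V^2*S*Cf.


Formula: Rf = 0.5 * rho * V^2 * S * Cf
Step 1 — V^2 = 11.36^2 = 129.0496
Step 2 — 0.5 * rho * V^2 = 0.5 * 1025 * 129.0496 = 66137.92
Step 3 — Rf = 66137.92 * 4237 * 0.00121 ≈ 339070 N (5 s.f.)

339070 N


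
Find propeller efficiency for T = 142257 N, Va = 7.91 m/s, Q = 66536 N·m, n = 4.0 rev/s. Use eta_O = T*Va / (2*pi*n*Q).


Formula: eta = T * Va / (2 * pi * n * Q)
Step 1 — numerator = T * Va = 142257 * 7.91 = 1125252.87
Step 2 — 2 * pi * n = 2 * pi * 4.0 = 25.132741
Step 3 — denominator = 25.132741 * 66536 = 1672232.06
Step 4 — eta = 1125252.87 / 1672232.06 ≈ 0.67290 (5 s.f.)

0.67290


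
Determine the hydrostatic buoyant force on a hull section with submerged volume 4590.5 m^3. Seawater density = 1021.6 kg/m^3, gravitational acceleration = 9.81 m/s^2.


Formula: Fb = rho * g * V
Substituting: Fb = 1021.6 * 9.81 * 4590.5
Intermediate: 1021.6 * 9.81 = 10021.896
Result: Fb = 10021.896 * 4590.5 ≈ 46006000 N (5 s.f.)

46006000 N


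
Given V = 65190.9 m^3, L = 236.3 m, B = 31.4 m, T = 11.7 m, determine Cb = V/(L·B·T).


Formula: Cb = V / (L * B * T)
Step 1 — L * B * T = 236.3 * 31.4 * 11.7 = 86811.894 m^3
Step 2 — Cb = 65190.9 / 86811.894 ≈ 0.75094 (5 s.f.)

0.75094


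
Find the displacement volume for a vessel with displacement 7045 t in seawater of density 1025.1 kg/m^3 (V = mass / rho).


Formula: V = mass / rho
Step 1 — convert tonnes to kg: 7045 t * 1000 = 7045000 kg
Step 2 — V = 7045000 / 1025.1 ≈ 6872.5 m^3 (5 s.f.)

6872.5 m^3


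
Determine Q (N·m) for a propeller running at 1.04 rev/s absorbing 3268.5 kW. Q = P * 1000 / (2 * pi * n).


Formula: Q = P_W / (2 * pi * n)
Step 1 — P_W = 3268.5 kW * 1000 = 3268500.0 W
Step 2 — 2 * pi * n = 2 * pi * 1.04 = 6.534513
Step 3 — Q = 3268500.0 / 6.534513 ≈ 500190 N·m (5 s.f.)

500190 N·m


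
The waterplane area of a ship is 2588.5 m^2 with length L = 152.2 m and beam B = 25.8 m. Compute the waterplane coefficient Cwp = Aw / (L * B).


Formula: Cwp = Aw / (L * B)
Step 1 — L * B = 152.2 * 25.8 = 3926.76 m^2
Step 2 — Cwp = 2588.5 / 3926.76 ≈ 0.65919 (5 s.f.)

0.65919


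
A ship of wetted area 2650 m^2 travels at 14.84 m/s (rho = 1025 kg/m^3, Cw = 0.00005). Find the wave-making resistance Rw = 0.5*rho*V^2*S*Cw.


Formula: Rw = 0.5 * rho * V^2 * S * Cw
Step 1 — V^2 = 14.84^2 = 220.2256
Step 2 — 0.5 * rho * V^2 = 0.5 * 1025 * 220.2256 = 112865.62
Step 3 — Rw = 112865.62 * 2650 * 0.00005 ≈ 14955 N (5 s.f.)

14955 N


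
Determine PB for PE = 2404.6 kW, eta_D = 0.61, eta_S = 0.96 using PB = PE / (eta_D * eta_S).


Formula: PB = PE / (eta_D * eta_S)
Step 1 — combined efficiency = eta_D * eta_S = 0.61 * 0.96 = 0.5856
Step 2 — PB = 2404.6 / 0.5856 ≈ 4106.2 kW (5 s.f.)

4106.2 kW


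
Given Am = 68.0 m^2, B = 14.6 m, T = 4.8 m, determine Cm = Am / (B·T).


Formula: Cm = Am / (B * T)
Step 1 — B * T = 14.6 * 4.8 = 70.08 m^2
Step 2 — Cm = 68.0 / 70.08 ≈ 0.97032 (5 s.f.)

0.97032


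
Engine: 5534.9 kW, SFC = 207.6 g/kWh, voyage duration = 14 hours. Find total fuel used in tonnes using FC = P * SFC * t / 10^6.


Formula: FC (tonnes) = P * SFC * t / 1,000,000
Step 1 — P * SFC * t = 5534.9 * 207.6 * 14 = 16086633.36 g
Step 2 — FC (tonnes) = 16086633.36 / 1,000,000 ≈ 16.087 tonnes (5 s.f.)

16.087 tonnes


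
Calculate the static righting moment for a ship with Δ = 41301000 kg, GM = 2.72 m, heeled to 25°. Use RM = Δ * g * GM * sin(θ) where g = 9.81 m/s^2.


Formula: GZ = GM * sin(theta); RM = disp * g * GZ
Step 1 — GZ = 2.72 * sin(25°) = 2.72 * 0.422618 = 1.149521 m
Step 2 — RM = 41301000 * 9.81 * 1.149521 ≈ 465740000 N·m (5 s.f.)

465740000 N·m


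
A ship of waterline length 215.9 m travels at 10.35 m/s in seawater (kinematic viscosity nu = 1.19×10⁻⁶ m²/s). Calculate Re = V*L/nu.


Formula: Re = V * L / nu
Step 1 — V * L = 10.35 * 215.9 = 2234.565 m^2/s
Step 2 — Re = 2234.565 / 1.19e-6 = 1.88e+09

1.88e+09


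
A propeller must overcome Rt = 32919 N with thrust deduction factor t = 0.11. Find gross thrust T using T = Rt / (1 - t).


Formula: T = Rt / (1 - t)
Step 1 — (1 - t) = 1 - 0.11 = 0.89
Step 2 — T = 32919 / 0.89 ≈ 36988 N (5 s.f.)

36988 N


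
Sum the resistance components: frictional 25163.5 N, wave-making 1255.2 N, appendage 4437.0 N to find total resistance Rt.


Formula: Rt = Rf + Rw + Ra
Substituting: Rt = 25163.5 + 1255.2 + 4437.0
Result: Rt = 30855.7 N

30855.7 N


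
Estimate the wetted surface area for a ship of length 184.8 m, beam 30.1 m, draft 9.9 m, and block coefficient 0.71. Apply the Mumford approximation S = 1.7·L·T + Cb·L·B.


Formula: S = 1.7*L*T + V/T with V = Cb*L*B*T, i.e. S = L * (1.7*T + Cb*B)
Step 1 — 1.7*T = 1.7 * 9.9 = 16.83 m
Step 2 — Cb*B = 0.71 * 30.1 = 21.371 m
Step 3 — 1.7*T + Cb*B = 16.83 + 21.371 = 38.201 m
Step 4 — S = 184.8 * 38.201 ≈ 7059.5 m^2 (5 s.f.)

7059.5 m^2


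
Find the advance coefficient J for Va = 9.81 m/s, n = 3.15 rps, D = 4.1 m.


Formula: J = Va / (n * D)
Step 1 — n * D = 3.15 * 4.1 = 12.915
Step 2 — J = 9.81 / 12.915 ≈ 0.75958 (5 s.f.)

0.75958


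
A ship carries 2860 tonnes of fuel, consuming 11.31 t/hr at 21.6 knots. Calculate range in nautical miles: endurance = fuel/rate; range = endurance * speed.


Formula: endurance = fuel / rate; range = endurance * speed
Step 1 — endurance = 2860 / 11.31 = 252.8736 hours
Step 2 — range = 252.8736 * 21.6 ≈ 5462.1 nautical miles (5 s.f.)

5462.1 NM


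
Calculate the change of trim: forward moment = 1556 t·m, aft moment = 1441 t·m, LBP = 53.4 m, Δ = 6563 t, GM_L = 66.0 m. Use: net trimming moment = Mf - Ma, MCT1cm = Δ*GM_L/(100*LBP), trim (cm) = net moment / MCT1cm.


Formula: net trimming moment = Mf - Ma; MCT1cm = Δ*GM_L/(100*LBP); trim = net moment / MCT1cm
Step 1 — net trimming moment = 1556 - 1441 = 115 t·m
Step 2 — MCT1cm = 6563 * 66.0 / (100 * 53.4) = 81.1157 t·m/cm
Step 3 — trim = 115 / 81.1157 ≈ 1.4177 cm (5 s.f.)

1.4177 cm


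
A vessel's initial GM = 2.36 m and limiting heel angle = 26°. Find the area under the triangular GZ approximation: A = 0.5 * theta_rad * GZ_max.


Formula: GZ_max = GM * sin(theta); Area = 0.5 * theta_rad * GZ_max
Step 1 — GZ_max = 2.36 * sin(26°) = 2.36 * 0.438371 = 1.034556 m
Step 2 — theta_rad = 26 * pi/180 = 0.453786 rad
Step 3 — Area = 0.5 * 0.453786 * 1.034556 ≈ 0.23473 m·rad (5 s.f.)

0.23473 m·rad


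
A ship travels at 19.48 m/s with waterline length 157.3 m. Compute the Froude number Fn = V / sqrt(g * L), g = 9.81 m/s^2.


Formula: Fn = V / sqrt(g * L)
Step 1 — g * L = 9.81 * 157.3 = 1543.113
Step 2 — sqrt(g * L) = sqrt(1543.113) = 39.282477
Step 3 — Fn = 19.48 / 39.282477 ≈ 0.49590 (5 s.f.)

0.49590


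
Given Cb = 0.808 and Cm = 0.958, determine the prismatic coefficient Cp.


Formula: Cp = Cb / Cm
Substituting: Cp = 0.808 / 0.958
Result: Cp ≈ 0.84342 (5 s.f.)

0.84342


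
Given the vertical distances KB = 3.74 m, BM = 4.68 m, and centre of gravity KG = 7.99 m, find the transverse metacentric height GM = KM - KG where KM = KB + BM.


Formula: GM = KB + BM - KG
Step 1 — KM = KB + BM = 3.74 + 4.68 = 8.42 m
Step 2 — GM = KM - KG = 8.42 - 7.99 = 0.43 m

0.43 m


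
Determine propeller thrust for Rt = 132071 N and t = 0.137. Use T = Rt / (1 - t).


Formula: T = Rt / (1 - t)
Step 1 — (1 - t) = 1 - 0.137 = 0.863
Step 2 — T = 132071 / 0.863 ≈ 153040 N (5 s.f.)

153040 N


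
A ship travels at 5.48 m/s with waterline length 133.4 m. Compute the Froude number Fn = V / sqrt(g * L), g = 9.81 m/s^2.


Formula: Fn = V / sqrt(g * L)
Step 1 — g * L = 9.81 * 133.4 = 1308.654
Step 2 — sqrt(g * L) = sqrt(1308.654) = 36.175323
Step 3 — Fn = 5.48 / 36.175323 ≈ 0.15148 (5 s.f.)

0.15148


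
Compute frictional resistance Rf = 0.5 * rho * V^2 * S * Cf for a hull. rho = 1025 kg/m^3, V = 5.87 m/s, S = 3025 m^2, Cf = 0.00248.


Formula: Rf = 0.5 * rho * V^2 * S * Cf
Step 1 — V^2 = 5.87^2 = 34.4569
Step 2 — 0.5 * rho * V^2 = 0.5 * 1025 * 34.4569 = 17659.16125
Step 3 — Rf = 17659.16125 * 3025 * 0.00248 ≈ 132480 N (5 s.f.)

132480 N


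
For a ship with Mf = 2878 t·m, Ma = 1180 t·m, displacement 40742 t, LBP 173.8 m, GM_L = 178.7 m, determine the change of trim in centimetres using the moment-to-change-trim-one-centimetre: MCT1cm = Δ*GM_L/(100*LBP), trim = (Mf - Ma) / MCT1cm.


Formula: net trimming moment = Mf - Ma; MCT1cm = Δ*GM_L/(100*LBP); trim = net moment / MCT1cm
Step 1 — net trimming moment = 2878 - 1180 = 1698 t·m
Step 2 — MCT1cm = 40742 * 178.7 / (100 * 173.8) = 418.9065 t·m/cm
Step 3 — trim = 1698 / 418.9065 ≈ 4.0534 cm (5 s.f.)

4.0534 cm


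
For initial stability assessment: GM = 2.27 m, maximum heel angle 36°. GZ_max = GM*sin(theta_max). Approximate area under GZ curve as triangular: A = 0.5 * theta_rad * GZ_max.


Formula: GZ_max = GM * sin(theta); Area = 0.5 * theta_rad * GZ_max
Step 1 — GZ_max = 2.27 * sin(36°) = 2.27 * 0.587785 = 1.334272 m
Step 2 — theta_rad = 36 * pi/180 = 0.628319 rad
Step 3 — Area = 0.5 * 0.628319 * 1.334272 ≈ 0.41917 m·rad (5 s.f.)

0.41917 m·rad


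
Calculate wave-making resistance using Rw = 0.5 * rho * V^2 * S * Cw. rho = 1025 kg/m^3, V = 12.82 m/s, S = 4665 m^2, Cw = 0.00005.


Formula: Rw = 0.5 * rho * V^2 * S * Cw
Step 1 — V^2 = 12.82^2 = 164.3524
Step 2 — 0.5 * rho * V^2 = 0.5 * 1025 * 164.3524 = 84230.605
Step 3 — Rw = 84230.605 * 4665 * 0.00005 ≈ 19647 N (5 s.f.)

19647 N


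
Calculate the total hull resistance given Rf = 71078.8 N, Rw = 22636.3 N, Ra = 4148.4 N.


Formula: Rt = Rf + Rw + Ra
Substituting: Rt = 71078.8 + 22636.3 + 4148.4
Result: Rt = 97863.5 N

97863.5 N


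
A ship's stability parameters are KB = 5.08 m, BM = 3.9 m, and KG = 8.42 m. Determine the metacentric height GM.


Formula: GM = KB + BM - KG
Step 1 — KM = KB + BM = 5.08 + 3.9 = 8.98 m
Step 2 — GM = KM - KG = 8.98 - 8.42 = 0.56 m

0.56 m


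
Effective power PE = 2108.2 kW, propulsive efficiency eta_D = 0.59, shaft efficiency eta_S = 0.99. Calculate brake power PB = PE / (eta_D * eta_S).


Formula: PB = PE / (eta_D * eta_S)
Step 1 — combined efficiency = eta_D * eta_S = 0.59 * 0.99 = 0.5841
Step 2 — PB = 2108.2 / 0.5841 ≈ 3609.3 kW (5 s.f.)

3609.3 kW


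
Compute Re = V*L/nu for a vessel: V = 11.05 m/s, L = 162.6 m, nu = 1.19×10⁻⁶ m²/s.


Formula: Re = V * L / nu
Step 1 — V * L = 11.05 * 162.6 = 1796.73 m^2/s
Step 2 — Re = 1796.73 / 1.19e-6 = 1.51e+09

1.51e+09


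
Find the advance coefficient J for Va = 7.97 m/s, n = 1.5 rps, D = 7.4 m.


Formula: J = Va / (n * D)
Step 1 — n * D = 1.5 * 7.4 = 11.1
Step 2 — J = 7.97 / 11.1 ≈ 0.71802 (5 s.f.)

0.71802


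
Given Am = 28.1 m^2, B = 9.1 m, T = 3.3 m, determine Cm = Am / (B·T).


Formula: Cm = Am / (B * T)
Step 1 — B * T = 9.1 * 3.3 = 30.03 m^2
Step 2 — Cm = 28.1 / 30.03 ≈ 0.93573 (5 s.f.)

0.93573


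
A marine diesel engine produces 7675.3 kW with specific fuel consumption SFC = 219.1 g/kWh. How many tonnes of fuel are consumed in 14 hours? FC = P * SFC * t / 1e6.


Formula: FC (tonnes) = P * SFC * t / 1,000,000
Step 1 — P * SFC * t = 7675.3 * 219.1 * 14 = 23543215.22 g
Step 2 — FC (tonnes) = 23543215.22 / 1,000,000 ≈ 23.543 tonnes (5 s.f.)

23.543 tonnes


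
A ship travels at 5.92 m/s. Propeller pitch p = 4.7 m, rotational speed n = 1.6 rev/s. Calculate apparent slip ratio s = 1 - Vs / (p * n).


Formula: s = 1 - Vs / (p * n)
Step 1 — p * n = 4.7 * 1.6 = 7.52
Step 2 — Vs / (p*n) = 5.92 / 7.52 = 0.787234 (6 d.p.)
Step 3 — s = 1 - 0.787234 = 0.212766

0.212766


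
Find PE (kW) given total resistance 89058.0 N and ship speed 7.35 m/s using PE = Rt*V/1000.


Formula: PE = Rt * V / 1000 (kW)
Step 1 — PE (W) = 89058.0 * 7.35 = 654576.3 W
Step 2 — PE (kW) = 654576.3 / 1000 ≈ 654.58 kW (5 s.f.)

654.58 kW


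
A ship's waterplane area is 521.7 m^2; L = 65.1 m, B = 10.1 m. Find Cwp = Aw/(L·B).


Formula: Cwp = Aw / (L * B)
Step 1 — L * B = 65.1 * 10.1 = 657.51 m^2
Step 2 — Cwp = 521.7 / 657.51 ≈ 0.79345 (5 s.f.)

0.79345


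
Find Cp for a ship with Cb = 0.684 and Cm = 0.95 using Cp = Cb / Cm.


Formula: Cp = Cb / Cm
Substituting: Cp = 0.684 / 0.95
Result: Cp ≈ 0.72000 (5 s.f.)

0.72000


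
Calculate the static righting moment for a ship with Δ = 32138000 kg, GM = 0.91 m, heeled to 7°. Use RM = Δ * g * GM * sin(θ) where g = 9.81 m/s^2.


Formula: GZ = GM * sin(theta); RM = disp * g * GZ
Step 1 — GZ = 0.91 * sin(7°) = 0.91 * 0.121869 = 0.110901 m
Step 2 — RM = 32138000 * 9.81 * 0.110901 ≈ 34964000 N·m (5 s.f.)

34964000 N·m


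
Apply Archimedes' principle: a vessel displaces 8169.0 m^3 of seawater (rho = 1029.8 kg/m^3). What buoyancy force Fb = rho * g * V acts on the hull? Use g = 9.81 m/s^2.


Formula: Fb = rho * g * V
Substituting: Fb = 1029.8 * 9.81 * 8169.0
Intermediate: 1029.8 * 9.81 = 10102.338
Result: Fb = 10102.338 * 8169.0 ≈ 82526000 N (5 s.f.)

82526000 N


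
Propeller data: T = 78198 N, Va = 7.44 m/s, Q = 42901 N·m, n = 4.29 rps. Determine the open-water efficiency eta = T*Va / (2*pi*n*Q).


Formula: eta = T * Va / (2 * pi * n * Q)
Step 1 — numerator = T * Va = 78198 * 7.44 = 581793.12
Step 2 — 2 * pi * n = 2 * pi * 4.29 = 26.954865
Step 3 — denominator = 26.954865 * 42901 = 1156390.66
Step 4 — eta = 581793.12 / 1156390.66 ≈ 0.50311 (5 s.f.)

0.50311


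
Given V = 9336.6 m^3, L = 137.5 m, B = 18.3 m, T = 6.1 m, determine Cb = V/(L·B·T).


Formula: Cb = V / (L * B * T)
Step 1 — L * B * T = 137.5 * 18.3 * 6.1 = 15349.125 m^3
Step 2 — Cb = 9336.6 / 15349.125 ≈ 0.60828 (5 s.f.)

0.60828


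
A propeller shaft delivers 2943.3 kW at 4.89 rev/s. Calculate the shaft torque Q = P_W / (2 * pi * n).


Formula: Q = P_W / (2 * pi * n)
Step 1 — P_W = 2943.3 kW * 1000 = 2943300.0 W
Step 2 — 2 * pi * n = 2 * pi * 4.89 = 30.724776
Step 3 — Q = 2943300.0 / 30.724776 ≈ 95796 N·m (5 s.f.)

95796 N·m


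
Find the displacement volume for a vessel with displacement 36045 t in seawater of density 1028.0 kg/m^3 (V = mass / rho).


Formula: V = mass / rho
Step 1 — convert tonnes to kg: 36045 t * 1000 = 36045000 kg
Step 2 — V = 36045000 / 1028.0 ≈ 35063 m^3 (5 s.f.)

35063 m^3


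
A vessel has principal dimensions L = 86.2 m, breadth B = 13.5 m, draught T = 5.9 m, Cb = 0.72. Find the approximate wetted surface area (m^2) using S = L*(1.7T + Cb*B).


Formula: S = 1.7*L*T + V/T with V = Cb*L*B*T, i.e. S = L * (1.7*T + Cb*B)
Step 1 — 1.7*T = 1.7 * 5.9 = 10.03 m
Step 2 — Cb*B = 0.72 * 13.5 = 9.72 m
Step 3 — 1.7*T + Cb*B = 10.03 + 9.72 = 19.75 m
Step 4 — S = 86.2 * 19.75 ≈ 1702.5 m^2 (5 s.f.)

1702.5 m^2


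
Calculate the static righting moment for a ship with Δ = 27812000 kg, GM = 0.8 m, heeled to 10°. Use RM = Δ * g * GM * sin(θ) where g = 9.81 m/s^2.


Formula: GZ = GM * sin(theta); RM = disp * g * GZ
Step 1 — GZ = 0.8 * sin(10°) = 0.8 * 0.173648 = 0.138918 m
Step 2 — RM = 27812000 * 9.81 * 0.138918 ≈ 37902000 N·m (5 s.f.)

37902000 N·m


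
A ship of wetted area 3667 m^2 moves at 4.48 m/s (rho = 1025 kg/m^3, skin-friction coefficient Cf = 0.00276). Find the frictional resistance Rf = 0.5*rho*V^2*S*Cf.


Formula: Rf = 0.5 * rho * V^2 * S * Cf
Step 1 — V^2 = 4.48^2 = 20.0704
Step 2 — 0.5 * rho * V^2 = 0.5 * 1025 * 20.0704 = 10286.08
Step 3 — Rf = 10286.08 * 3667 * 0.00276 ≈ 104100 N (5 s.f.)

104100 N


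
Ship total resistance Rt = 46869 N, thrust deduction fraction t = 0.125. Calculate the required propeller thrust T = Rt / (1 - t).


Formula: T = Rt / (1 - t)
Step 1 — (1 - t) = 1 - 0.125 = 0.875
Step 2 — T = 46869 / 0.875 ≈ 53565 N (5 s.f.)

53565 N


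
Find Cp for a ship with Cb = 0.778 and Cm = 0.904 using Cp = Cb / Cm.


Formula: Cp = Cb / Cm
Substituting: Cp = 0.778 / 0.904
Result: Cp ≈ 0.86062 (5 s.f.)

0.86062


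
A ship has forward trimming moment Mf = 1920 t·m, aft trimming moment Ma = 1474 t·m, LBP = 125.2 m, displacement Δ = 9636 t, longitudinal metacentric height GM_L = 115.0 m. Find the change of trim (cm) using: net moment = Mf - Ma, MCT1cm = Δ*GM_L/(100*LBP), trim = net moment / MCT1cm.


Formula: net trimming moment = Mf - Ma; MCT1cm = Δ*GM_L/(100*LBP); trim = net moment / MCT1cm
Step 1 — net trimming moment = 1920 - 1474 = 446 t·m
Step 2 — MCT1cm = 9636 * 115.0 / (100 * 125.2) = 88.5096 t·m/cm
Step 3 — trim = 446 / 88.5096 ≈ 5.0390 cm (5 s.f.)

5.0390 cm


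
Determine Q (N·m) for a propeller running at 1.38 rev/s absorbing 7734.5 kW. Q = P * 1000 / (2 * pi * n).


Formula: Q = P_W / (2 * pi * n)
Step 1 — P_W = 7734.5 kW * 1000 = 7734500.0 W
Step 2 — 2 * pi * n = 2 * pi * 1.38 = 8.670796
Step 3 — Q = 7734500.0 / 8.670796 ≈ 892020 N·m (5 s.f.)

892020 N·m


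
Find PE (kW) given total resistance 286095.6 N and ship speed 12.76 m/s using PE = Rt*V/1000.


Formula: PE = Rt * V / 1000 (kW)
Step 1 — PE (W) = 286095.6 * 12.76 = 3650579.856 W
Step 2 — PE (kW) = 3650579.856 / 1000 ≈ 3650.6 kW (5 s.f.)

3650.6 kW


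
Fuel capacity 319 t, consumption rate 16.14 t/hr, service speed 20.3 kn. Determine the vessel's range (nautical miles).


Formula: endurance = fuel / rate; range = endurance * speed
Step 1 — endurance = 319 / 16.14 = 19.7646 hours
Step 2 — range = 19.7646 * 20.3 ≈ 401.22 nautical miles (5 s.f.)

401.22 NM


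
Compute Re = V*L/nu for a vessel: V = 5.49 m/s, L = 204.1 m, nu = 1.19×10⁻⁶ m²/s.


Formula: Re = V * L / nu
Step 1 — V * L = 5.49 * 204.1 = 1120.509 m^2/s
Step 2 — Re = 1120.509 / 1.19e-6 = 9.42e+08

9.42e+08


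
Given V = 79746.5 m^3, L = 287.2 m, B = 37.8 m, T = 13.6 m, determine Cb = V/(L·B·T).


Formula: Cb = V / (L * B * T)
Step 1 — L * B * T = 287.2 * 37.8 * 13.6 = 147643.776 m^3
Step 2 — Cb = 79746.5 / 147643.776 ≈ 0.54013 (5 s.f.)

0.54013


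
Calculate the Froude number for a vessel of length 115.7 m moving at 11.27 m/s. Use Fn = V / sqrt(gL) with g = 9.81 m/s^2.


Formula: Fn = V / sqrt(g * L)
Step 1 — g * L = 9.81 * 115.7 = 1135.017
Step 2 — sqrt(g * L) = sqrt(1135.017) = 33.690013
Step 3 — Fn = 11.27 / 33.690013 ≈ 0.33452 (5 s.f.)

0.33452


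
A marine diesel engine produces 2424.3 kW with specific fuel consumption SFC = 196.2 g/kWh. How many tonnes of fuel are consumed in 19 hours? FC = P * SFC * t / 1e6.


Formula: FC (tonnes) = P * SFC * t / 1,000,000
Step 1 — P * SFC * t = 2424.3 * 196.2 * 19 = 9037305.54 g
Step 2 — FC (tonnes) = 9037305.54 / 1,000,000 ≈ 9.0373 tonnes (5 s.f.)

9.0373 tonnes


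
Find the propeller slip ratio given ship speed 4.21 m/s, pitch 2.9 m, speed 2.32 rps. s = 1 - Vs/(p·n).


Formula: s = 1 - Vs / (p * n)
Step 1 — p * n = 2.9 * 2.32 = 6.728
Step 2 — Vs / (p*n) = 4.21 / 6.728 = 0.625743 (6 d.p.)
Step 3 — s = 1 - 0.625743 = 0.374257

0.374257


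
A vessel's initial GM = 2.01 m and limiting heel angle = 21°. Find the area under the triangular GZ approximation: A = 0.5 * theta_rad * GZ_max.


Formula: GZ_max = GM * sin(theta); Area = 0.5 * theta_rad * GZ_max
Step 1 — GZ_max = 2.01 * sin(21°) = 2.01 * 0.358368 = 0.72032 m
Step 2 — theta_rad = 21 * pi/180 = 0.366519 rad
Step 3 — Area = 0.5 * 0.366519 * 0.72032 ≈ 0.13201 m·rad (5 s.f.)

0.13201 m·rad


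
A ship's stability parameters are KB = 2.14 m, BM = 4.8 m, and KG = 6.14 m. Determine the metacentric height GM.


Formula: GM = KB + BM - KG
Step 1 — KM = KB + BM = 2.14 + 4.8 = 6.94 m
Step 2 — GM = KM - KG = 6.94 - 6.14 = 0.8 m

0.8 m


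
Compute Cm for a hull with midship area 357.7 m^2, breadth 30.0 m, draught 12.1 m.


Formula: Cm = Am / (B * T)
Step 1 — B * T = 30.0 * 12.1 = 363.0 m^2
Step 2 — Cm = 357.7 / 363.0 ≈ 0.98540 (5 s.f.)

0.98540


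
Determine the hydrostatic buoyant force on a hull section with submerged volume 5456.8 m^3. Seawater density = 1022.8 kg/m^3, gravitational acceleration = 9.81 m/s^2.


Formula: Fb = rho * g * V
Substituting: Fb = 1022.8 * 9.81 * 5456.8
Intermediate: 1022.8 * 9.81 = 10033.668
Result: Fb = 10033.668 * 5456.8 ≈ 54752000 N (5 s.f.)

54752000 N


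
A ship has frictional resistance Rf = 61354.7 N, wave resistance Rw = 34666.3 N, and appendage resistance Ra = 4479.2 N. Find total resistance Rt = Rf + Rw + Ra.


Formula: Rt = Rf + Rw + Ra
Substituting: Rt = 61354.7 + 34666.3 + 4479.2
Result: Rt = 100500.2 N

100500.2 N


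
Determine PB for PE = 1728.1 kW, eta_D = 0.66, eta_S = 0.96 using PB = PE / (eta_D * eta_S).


Formula: PB = PE / (eta_D * eta_S)
Step 1 — combined efficiency = eta_D * eta_S = 0.66 * 0.96 = 0.6336
Step 2 — PB = 1728.1 / 0.6336 ≈ 2727.4 kW (5 s.f.)

2727.4 kW


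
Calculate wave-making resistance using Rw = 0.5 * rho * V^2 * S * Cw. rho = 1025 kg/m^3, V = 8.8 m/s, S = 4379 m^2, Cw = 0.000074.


Formula: Rw = 0.5 * rho * V^2 * S * Cw
Step 1 — V^2 = 8.8^2 = 77.44
Step 2 — 0.5 * rho * V^2 = 0.5 * 1025 * 77.44 = 39688.0
Step 3 — Rw = 39688.0 * 4379 * 0.000074 ≈ 12861 N (5 s.f.)

12861 N


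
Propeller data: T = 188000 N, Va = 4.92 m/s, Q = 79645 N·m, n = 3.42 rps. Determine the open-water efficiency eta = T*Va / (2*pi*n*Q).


Formula: eta = T * Va / (2 * pi * n * Q)
Step 1 — numerator = T * Va = 188000 * 4.92 = 924960.0
Step 2 — 2 * pi * n = 2 * pi * 3.42 = 21.488494
Step 3 — denominator = 21.488494 * 79645 = 1711451.1
Step 4 — eta = 924960.0 / 1711451.1 ≈ 0.54045 (5 s.f.)

0.54045


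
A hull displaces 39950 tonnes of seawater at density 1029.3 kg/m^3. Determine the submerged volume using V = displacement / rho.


Formula: V = mass / rho
Step 1 — convert tonnes to kg: 39950 t * 1000 = 39950000 kg
Step 2 — V = 39950000 / 1029.3 ≈ 38813 m^3 (5 s.f.)

38813 m^3


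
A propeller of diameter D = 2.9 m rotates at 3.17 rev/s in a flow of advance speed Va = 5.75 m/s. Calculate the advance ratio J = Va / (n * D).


Formula: J = Va / (n * D)
Step 1 — n * D = 3.17 * 2.9 = 9.193
Step 2 — J = 5.75 / 9.193 ≈ 0.62548 (5 s.f.)

0.62548


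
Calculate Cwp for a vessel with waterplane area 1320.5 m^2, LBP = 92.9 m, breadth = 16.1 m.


Formula: Cwp = Aw / (L * B)
Step 1 — L * B = 92.9 * 16.1 = 1495.69 m^2
Step 2 — Cwp = 1320.5 / 1495.69 ≈ 0.88287 (5 s.f.)

0.88287


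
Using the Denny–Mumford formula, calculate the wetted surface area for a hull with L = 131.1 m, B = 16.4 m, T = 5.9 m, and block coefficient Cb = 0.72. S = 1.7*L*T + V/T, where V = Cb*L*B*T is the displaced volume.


Formula: S = 1.7*L*T + V/T with V = Cb*L*B*T, i.e. S = L * (1.7*T + Cb*B)
Step 1 — 1.7*T = 1.7 * 5.9 = 10.03 m
Step 2 — Cb*B = 0.72 * 16.4 = 11.808 m
Step 3 — 1.7*T + Cb*B = 10.03 + 11.808 = 21.838 m
Step 4 — S = 131.1 * 21.838 ≈ 2863.0 m^2 (5 s.f.)

2863.0 m^2


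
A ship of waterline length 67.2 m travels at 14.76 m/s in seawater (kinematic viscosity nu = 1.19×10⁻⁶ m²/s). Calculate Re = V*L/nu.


Formula: Re = V * L / nu
Step 1 — V * L = 14.76 * 67.2 = 991.872 m^2/s
Step 2 — Re = 991.872 / 1.19e-6 = 8.34e+08

8.34e+08


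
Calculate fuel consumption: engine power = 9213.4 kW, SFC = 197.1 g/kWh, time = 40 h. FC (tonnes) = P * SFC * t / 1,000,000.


Formula: FC (tonnes) = P * SFC * t / 1,000,000
Step 1 — P * SFC * t = 9213.4 * 197.1 * 40 = 72638445.6 g
Step 2 — FC (tonnes) = 72638445.6 / 1,000,000 ≈ 72.638 tonnes (5 s.f.)

72.638 tonnes


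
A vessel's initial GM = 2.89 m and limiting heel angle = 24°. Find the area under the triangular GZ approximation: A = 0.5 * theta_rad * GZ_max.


Formula: GZ_max = GM * sin(theta); Area = 0.5 * theta_rad * GZ_max
Step 1 — GZ_max = 2.89 * sin(24°) = 2.89 * 0.406737 = 1.17547 m
Step 2 — theta_rad = 24 * pi/180 = 0.418879 rad
Step 3 — Area = 0.5 * 0.418879 * 1.17547 ≈ 0.24619 m·rad (5 s.f.)

0.24619 m·rad


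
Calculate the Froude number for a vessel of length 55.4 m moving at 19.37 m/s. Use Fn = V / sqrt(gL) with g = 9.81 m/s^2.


Formula: Fn = V / sqrt(g * L)
Step 1 — g * L = 9.81 * 55.4 = 543.474
Step 2 — sqrt(g * L) = sqrt(543.474) = 23.312529
Step 3 — Fn = 19.37 / 23.312529 ≈ 0.83088 (5 s.f.)

0.83088


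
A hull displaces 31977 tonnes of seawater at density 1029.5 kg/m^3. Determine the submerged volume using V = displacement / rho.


Formula: V = mass / rho
Step 1 — convert tonnes to kg: 31977 t * 1000 = 31977000 kg
Step 2 — V = 31977000 / 1029.5 ≈ 31061 m^3 (5 s.f.)

31061 m^3


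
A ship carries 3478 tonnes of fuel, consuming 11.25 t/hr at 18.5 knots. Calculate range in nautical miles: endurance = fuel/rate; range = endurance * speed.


Formula: endurance = fuel / rate; range = endurance * speed
Step 1 — endurance = 3478 / 11.25 = 309.1556 hours
Step 2 — range = 309.1556 * 18.5 ≈ 5719.4 nautical miles (5 s.f.)

5719.4 NM


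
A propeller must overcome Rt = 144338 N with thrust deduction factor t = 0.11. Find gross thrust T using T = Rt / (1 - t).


Formula: T = Rt / (1 - t)
Step 1 — (1 - t) = 1 - 0.11 = 0.89
Step 2 — T = 144338 / 0.89 ≈ 162180 N (5 s.f.)

162180 N


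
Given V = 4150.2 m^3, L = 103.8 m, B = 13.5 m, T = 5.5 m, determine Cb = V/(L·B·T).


Formula: Cb = V / (L * B * T)
Step 1 — L * B * T = 103.8 * 13.5 * 5.5 = 7707.15 m^3
Step 2 — Cb = 4150.2 / 7707.15 ≈ 0.53849 (5 s.f.)

0.53849


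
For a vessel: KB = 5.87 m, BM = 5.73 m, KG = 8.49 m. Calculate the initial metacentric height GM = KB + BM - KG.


Formula: GM = KB + BM - KG
Step 1 — KM = KB + BM = 5.87 + 5.73 = 11.6 m
Step 2 — GM = KM - KG = 11.6 - 8.49 = 3.11 m

3.11 m


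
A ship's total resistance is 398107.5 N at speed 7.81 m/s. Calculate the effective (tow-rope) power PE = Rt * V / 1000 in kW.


Formula: PE = Rt * V / 1000 (kW)
Step 1 — PE (W) = 398107.5 * 7.81 = 3109219.575 W
Step 2 — PE (kW) = 3109219.575 / 1000 ≈ 3109.2 kW (5 s.f.)

3109.2 kW


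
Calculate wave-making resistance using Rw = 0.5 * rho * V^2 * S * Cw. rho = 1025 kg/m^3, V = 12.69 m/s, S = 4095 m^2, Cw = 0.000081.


Formula: Rw = 0.5 * rho * V^2 * S * Cw
Step 1 — V^2 = 12.69^2 = 161.0361
Step 2 — 0.5 * rho * V^2 = 0.5 * 1025 * 161.0361 = 82531.00125
Step 3 — Rw = 82531.00125 * 4095 * 0.000081 ≈ 27375 N (5 s.f.)

27375 N


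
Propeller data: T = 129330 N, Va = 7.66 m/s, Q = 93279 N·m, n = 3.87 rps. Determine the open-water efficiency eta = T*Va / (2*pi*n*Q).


Formula: eta = T * Va / (2 * pi * n * Q)
Step 1 — numerator = T * Va = 129330 * 7.66 = 990667.8
Step 2 — 2 * pi * n = 2 * pi * 3.87 = 24.315927
Step 3 — denominator = 24.315927 * 93279 = 2268165.35
Step 4 — eta = 990667.8 / 2268165.35 ≈ 0.43677 (5 s.f.)

0.43677


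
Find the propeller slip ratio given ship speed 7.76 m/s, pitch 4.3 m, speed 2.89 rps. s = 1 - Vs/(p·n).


Formula: s = 1 - Vs / (p * n)
Step 1 — p * n = 4.3 * 2.89 = 12.427
Step 2 — Vs / (p*n) = 7.76 / 12.427 = 0.624447 (6 d.p.)
Step 3 — s = 1 - 0.624447 = 0.375553

0.375553


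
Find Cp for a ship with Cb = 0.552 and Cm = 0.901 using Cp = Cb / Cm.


Formula: Cp = Cb / Cm
Substituting: Cp = 0.552 / 0.901
Result: Cp ≈ 0.61265 (5 s.f.)

0.61265


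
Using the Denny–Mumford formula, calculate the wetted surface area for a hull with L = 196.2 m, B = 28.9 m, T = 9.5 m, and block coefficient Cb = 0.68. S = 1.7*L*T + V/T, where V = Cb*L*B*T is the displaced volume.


Formula: S = 1.7*L*T + V/T with V = Cb*L*B*T, i.e. S = L * (1.7*T + Cb*B)
Step 1 — 1.7*T = 1.7 * 9.5 = 16.15 m
Step 2 — Cb*B = 0.68 * 28.9 = 19.652 m
Step 3 — 1.7*T + Cb*B = 16.15 + 19.652 = 35.802 m
Step 4 — S = 196.2 * 35.802 ≈ 7024.4 m^2 (5 s.f.)

7024.4 m^2


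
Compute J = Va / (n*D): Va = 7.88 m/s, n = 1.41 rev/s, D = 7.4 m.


Formula: J = Va / (n * D)
Step 1 — n * D = 1.41 * 7.4 = 10.434
Step 2 — J = 7.88 / 10.434 ≈ 0.75522 (5 s.f.)

0.75522


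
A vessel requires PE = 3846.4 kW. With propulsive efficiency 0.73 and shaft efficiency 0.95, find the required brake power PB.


Formula: PB = PE / (eta_D * eta_S)
Step 1 — combined efficiency = eta_D * eta_S = 0.73 * 0.95 = 0.6935
Step 2 — PB = 3846.4 / 0.6935 ≈ 5546.4 kW (5 s.f.)

5546.4 kW


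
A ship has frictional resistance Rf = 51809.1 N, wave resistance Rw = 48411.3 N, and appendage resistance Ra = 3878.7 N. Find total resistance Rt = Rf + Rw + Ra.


Formula: Rt = Rf + Rw + Ra
Substituting: Rt = 51809.1 + 48411.3 + 3878.7
Result: Rt = 104099.1 N

104099.1 N


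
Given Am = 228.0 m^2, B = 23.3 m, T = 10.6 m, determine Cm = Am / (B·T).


Formula: Cm = Am / (B * T)
Step 1 — B * T = 23.3 * 10.6 = 246.98 m^2
Step 2 — Cm = 228.0 / 246.98 ≈ 0.92315 (5 s.f.)

0.92315


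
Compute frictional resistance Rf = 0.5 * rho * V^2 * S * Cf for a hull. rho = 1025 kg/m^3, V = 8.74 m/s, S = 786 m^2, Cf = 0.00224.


Formula: Rf = 0.5 * rho * V^2 * S * Cf
Step 1 — V^2 = 8.74^2 = 76.3876
Step 2 — 0.5 * rho * V^2 = 0.5 * 1025 * 76.3876 = 39148.645
Step 3 — Rf = 39148.645 * 786 * 0.00224 ≈ 68927 N (5 s.f.)

68927 N


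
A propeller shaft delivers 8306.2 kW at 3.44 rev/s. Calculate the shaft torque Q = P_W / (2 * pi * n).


Formula: Q = P_W / (2 * pi * n)
Step 1 — P_W = 8306.2 kW * 1000 = 8306200.0 W
Step 2 — 2 * pi * n = 2 * pi * 3.44 = 21.614157
Step 3 — Q = 8306200.0 / 21.614157 ≈ 384290 N·m (5 s.f.)

384290 N·m


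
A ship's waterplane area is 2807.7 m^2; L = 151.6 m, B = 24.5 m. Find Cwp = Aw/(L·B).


Formula: Cwp = Aw / (L * B)
Step 1 — L * B = 151.6 * 24.5 = 3714.2 m^2
Step 2 — Cwp = 2807.7 / 3714.2 ≈ 0.75594 (5 s.f.)

0.75594


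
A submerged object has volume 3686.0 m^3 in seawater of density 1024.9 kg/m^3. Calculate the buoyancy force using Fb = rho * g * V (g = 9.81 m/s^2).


Formula: Fb = rho * g * V
Substituting: Fb = 1024.9 * 9.81 * 3686.0
Intermediate: 1024.9 * 9.81 = 10054.269
Result: Fb = 10054.269 * 3686.0 ≈ 37060000 N (5 s.f.)

37060000 N


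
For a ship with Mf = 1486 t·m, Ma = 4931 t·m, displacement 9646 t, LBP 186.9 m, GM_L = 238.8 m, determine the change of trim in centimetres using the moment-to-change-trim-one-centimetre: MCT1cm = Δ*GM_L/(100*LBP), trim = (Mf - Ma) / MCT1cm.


Formula: net trimming moment = Mf - Ma; MCT1cm = Δ*GM_L/(100*LBP); trim = net moment / MCT1cm
Step 1 — net trimming moment = 1486 - 4931 = -3445 t·m
Step 2 — MCT1cm = 9646 * 238.8 / (100 * 186.9) = 123.2458 t·m/cm
Step 3 — trim = -3445 / 123.2458 ≈ -27.952 cm (5 s.f.)

-27.952 cm


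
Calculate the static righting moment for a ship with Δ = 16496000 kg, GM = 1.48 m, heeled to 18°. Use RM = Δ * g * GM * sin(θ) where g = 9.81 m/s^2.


Formula: GZ = GM * sin(theta); RM = disp * g * GZ
Step 1 — GZ = 1.48 * sin(18°) = 1.48 * 0.309017 = 0.457345 m
Step 2 — RM = 16496000 * 9.81 * 0.457345 ≈ 74010000 N·m (5 s.f.)

74010000 N·m


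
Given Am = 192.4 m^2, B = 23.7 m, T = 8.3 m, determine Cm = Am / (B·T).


Formula: Cm = Am / (B * T)
Step 1 — B * T = 23.7 * 8.3 = 196.71 m^2
Step 2 — Cm = 192.4 / 196.71 ≈ 0.97809 (5 s.f.)

0.97809


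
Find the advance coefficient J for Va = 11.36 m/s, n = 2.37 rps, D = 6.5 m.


Formula: J = Va / (n * D)
Step 1 — n * D = 2.37 * 6.5 = 15.405
Step 2 — J = 11.36 / 15.405 ≈ 0.73742 (5 s.f.)

0.73742


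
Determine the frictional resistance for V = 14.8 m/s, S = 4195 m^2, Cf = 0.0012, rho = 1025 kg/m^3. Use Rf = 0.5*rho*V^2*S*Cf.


Formula: Rf = 0.5 * rho * V^2 * S * Cf
Step 1 — V^2 = 14.8^2 = 219.04
Step 2 — 0.5 * rho * V^2 = 0.5 * 1025 * 219.04 = 112258.0
Step 3 — Rf = 112258.0 * 4195 * 0.0012 ≈ 565110 N (5 s.f.)

565110 N


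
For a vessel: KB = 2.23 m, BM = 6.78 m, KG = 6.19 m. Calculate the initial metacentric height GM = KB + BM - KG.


Formula: GM = KB + BM - KG
Step 1 — KM = KB + BM = 2.23 + 6.78 = 9.01 m
Step 2 — GM = KM - KG = 9.01 - 6.19 = 2.82 m

2.82 m


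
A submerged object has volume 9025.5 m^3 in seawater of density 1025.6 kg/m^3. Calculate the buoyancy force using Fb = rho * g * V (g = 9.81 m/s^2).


Formula: Fb = rho * g * V
Substituting: Fb = 1025.6 * 9.81 * 9025.5
Intermediate: 1025.6 * 9.81 = 10061.136
Result: Fb = 10061.136 * 9025.5 ≈ 90807000 N (5 s.f.)

90807000 N


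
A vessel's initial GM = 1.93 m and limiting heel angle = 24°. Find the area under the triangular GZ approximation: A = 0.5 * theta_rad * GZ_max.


Formula: GZ_max = GM * sin(theta); Area = 0.5 * theta_rad * GZ_max
Step 1 — GZ_max = 1.93 * sin(24°) = 1.93 * 0.406737 = 0.785002 m
Step 2 — theta_rad = 24 * pi/180 = 0.418879 rad
Step 3 — Area = 0.5 * 0.418879 * 0.785002 ≈ 0.16441 m·rad (5 s.f.)

0.16441 m·rad


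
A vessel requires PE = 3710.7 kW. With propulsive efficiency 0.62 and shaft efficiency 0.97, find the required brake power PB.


Formula: PB = PE / (eta_D * eta_S)
Step 1 — combined efficiency = eta_D * eta_S = 0.62 * 0.97 = 0.6014
Step 2 — PB = 3710.7 / 0.6014 ≈ 6170.1 kW (5 s.f.)

6170.1 kW


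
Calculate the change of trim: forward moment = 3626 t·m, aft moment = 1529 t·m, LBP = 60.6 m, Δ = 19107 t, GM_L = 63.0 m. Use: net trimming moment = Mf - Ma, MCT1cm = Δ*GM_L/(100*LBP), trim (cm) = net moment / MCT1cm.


Formula: net trimming moment = Mf - Ma; MCT1cm = Δ*GM_L/(100*LBP); trim = net moment / MCT1cm
Step 1 — net trimming moment = 3626 - 1529 = 2097 t·m
Step 2 — MCT1cm = 19107 * 63.0 / (100 * 60.6) = 198.6371 t·m/cm
Step 3 — trim = 2097 / 198.6371 ≈ 10.557 cm (5 s.f.)

10.557 cm


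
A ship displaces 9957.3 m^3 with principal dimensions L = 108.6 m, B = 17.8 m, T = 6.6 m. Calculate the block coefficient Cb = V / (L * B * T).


Formula: Cb = V / (L * B * T)
Step 1 — L * B * T = 108.6 * 17.8 * 6.6 = 12758.328 m^3
Step 2 — Cb = 9957.3 / 12758.328 ≈ 0.78045 (5 s.f.)

0.78045


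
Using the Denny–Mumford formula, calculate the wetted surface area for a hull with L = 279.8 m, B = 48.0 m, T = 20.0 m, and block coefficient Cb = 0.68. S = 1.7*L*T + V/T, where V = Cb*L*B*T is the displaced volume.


Formula: S = 1.7*L*T + V/T with V = Cb*L*B*T, i.e. S = L * (1.7*T + Cb*B)
Step 1 — 1.7*T = 1.7 * 20.0 = 34.0 m
Step 2 — Cb*B = 0.68 * 48.0 = 32.64 m
Step 3 — 1.7*T + Cb*B = 34.0 + 32.64 = 66.64 m
Step 4 — S = 279.8 * 66.64 ≈ 18646 m^2 (5 s.f.)

18646 m^2


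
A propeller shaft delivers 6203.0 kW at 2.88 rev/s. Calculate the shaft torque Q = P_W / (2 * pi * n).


Formula: Q = P_W / (2 * pi * n)
Step 1 — P_W = 6203.0 kW * 1000 = 6203000.0 W
Step 2 — 2 * pi * n = 2 * pi * 2.88 = 18.095574
Step 3 — Q = 6203000.0 / 18.095574 ≈ 342790 N·m (5 s.f.)

342790 N·m


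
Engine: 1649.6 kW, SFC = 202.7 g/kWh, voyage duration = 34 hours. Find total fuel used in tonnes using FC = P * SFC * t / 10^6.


Formula: FC (tonnes) = P * SFC * t / 1,000,000
Step 1 — P * SFC * t = 1649.6 * 202.7 * 34 = 11368713.28 g
Step 2 — FC (tonnes) = 11368713.28 / 1,000,000 ≈ 11.369 tonnes (5 s.f.)

11.369 tonnes
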